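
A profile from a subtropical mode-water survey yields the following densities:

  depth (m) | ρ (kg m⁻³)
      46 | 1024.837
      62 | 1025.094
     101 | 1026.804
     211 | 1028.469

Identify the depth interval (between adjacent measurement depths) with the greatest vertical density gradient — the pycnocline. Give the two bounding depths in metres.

Compute the density gradient over each adjacent pair:
  46–62 m: Δρ/Δz = 0.257/16 = 0.016 kg m⁻⁴
  62–101 m: Δρ/Δz = 1.710/39 = 0.044 kg m⁻⁴
  101–211 m: Δρ/Δz = 1.665/110 = 0.015 kg m⁻⁴
The largest gradient is in the 62–101 m interval — the pycnocline.

62–101 m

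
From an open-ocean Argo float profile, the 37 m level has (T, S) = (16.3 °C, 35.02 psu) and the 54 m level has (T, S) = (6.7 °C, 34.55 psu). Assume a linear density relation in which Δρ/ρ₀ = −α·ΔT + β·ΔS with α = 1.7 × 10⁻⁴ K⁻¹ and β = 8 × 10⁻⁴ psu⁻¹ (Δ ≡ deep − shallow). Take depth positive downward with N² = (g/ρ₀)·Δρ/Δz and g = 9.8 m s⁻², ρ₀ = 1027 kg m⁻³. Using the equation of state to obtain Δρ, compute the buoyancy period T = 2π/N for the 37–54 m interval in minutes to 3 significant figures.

3.89 min

ΔT = -9.6 K, ΔS = -0.47 psu (deep − shallow).
Δρ/ρ₀ = −αΔT + βΔS = 1.632 × 10⁻³ − 3.76 × 10⁻⁴ = 1.256 × 10⁻³, so Δρ ≈ 1.290 kg m⁻³.
N² = (g/ρ₀)·Δρ/Δz = g·(Δρ/ρ₀)/Δz = 9.8 × 1.256 × 10⁻³ / 17 = 7.2405 × 10⁻⁴ s⁻².
N = √(7.2405 × 10⁻⁴) = 0.026908 rad s⁻¹ → T = 2π/N = 233.51 s = 3.8918 min ≈ 3.89 min.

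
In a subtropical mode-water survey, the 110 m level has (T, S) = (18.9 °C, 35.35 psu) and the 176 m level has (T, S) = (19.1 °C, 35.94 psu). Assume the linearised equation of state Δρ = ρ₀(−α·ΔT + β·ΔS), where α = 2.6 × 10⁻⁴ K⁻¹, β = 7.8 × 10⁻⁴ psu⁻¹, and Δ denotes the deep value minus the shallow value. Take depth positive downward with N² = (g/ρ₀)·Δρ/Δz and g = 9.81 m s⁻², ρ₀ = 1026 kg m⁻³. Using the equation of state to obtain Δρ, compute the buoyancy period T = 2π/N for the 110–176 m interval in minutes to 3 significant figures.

ΔT = +0.2 K, ΔS = +0.59 psu (deep − shallow).
Δρ/ρ₀ = −αΔT + βΔS = -5.20 × 10⁻⁵ + 4.602 × 10⁻⁴ = 4.082 × 10⁻⁴, so Δρ ≈ 0.4188 kg m⁻³.
N² = (g/ρ₀)·Δρ/Δz = g·(Δρ/ρ₀)/Δz = 9.81 × 4.082 × 10⁻⁴ / 66 = 6.0673 × 10⁻⁵ s⁻².
N = √(6.0673 × 10⁻⁵) = 7.7893 × 10⁻³ rad s⁻¹ → T = 2π/N = 806.64 s = 13.444 min ≈ 13.4 min.

13.4 min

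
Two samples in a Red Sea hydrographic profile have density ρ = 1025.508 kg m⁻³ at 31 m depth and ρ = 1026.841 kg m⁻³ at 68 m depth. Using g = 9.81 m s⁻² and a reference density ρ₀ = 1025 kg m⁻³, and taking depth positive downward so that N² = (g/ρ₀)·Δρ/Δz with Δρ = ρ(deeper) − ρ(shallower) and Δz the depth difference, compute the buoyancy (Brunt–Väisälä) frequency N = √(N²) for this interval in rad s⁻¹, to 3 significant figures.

0.0186 rad s⁻¹

Δρ = 1026.841 − 1025.508 = 1.333 kg m⁻³ over Δz = 68 − 31 = 37 m.
N² = (9.81/1025) × (1.333/37) = 3.4481 × 10⁻⁴ s⁻².
N = √(3.4481 × 10⁻⁴) = 0.018569 rad s⁻¹ ≈ 0.0186 rad s⁻¹.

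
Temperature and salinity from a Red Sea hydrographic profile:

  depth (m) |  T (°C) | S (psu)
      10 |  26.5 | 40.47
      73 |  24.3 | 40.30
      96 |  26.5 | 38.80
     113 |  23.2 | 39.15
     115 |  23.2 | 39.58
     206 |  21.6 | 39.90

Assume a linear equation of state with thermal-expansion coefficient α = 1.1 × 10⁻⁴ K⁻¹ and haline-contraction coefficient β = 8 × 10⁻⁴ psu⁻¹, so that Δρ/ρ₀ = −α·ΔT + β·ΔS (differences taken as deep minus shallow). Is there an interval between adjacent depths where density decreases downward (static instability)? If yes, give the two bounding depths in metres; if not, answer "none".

Evaluate Δρ/ρ₀ = −αΔT + βΔS across each adjacent pair:
  10–73 m: −αΔT+βΔS = −(1.1 × 10⁻⁴)(-2.2)+(8 × 10⁻⁴)(-0.17) = 1.1 × 10⁻⁴ → stable
  73–96 m: −αΔT+βΔS = −(1.1 × 10⁻⁴)(+2.2)+(8 × 10⁻⁴)(-1.50) = -1.4 × 10⁻³ → UNSTABLE
  96–113 m: −αΔT+βΔS = −(1.1 × 10⁻⁴)(-3.3)+(8 × 10⁻⁴)(+0.35) = 6.4 × 10⁻⁴ → stable
  113–115 m: −αΔT+βΔS = −(1.1 × 10⁻⁴)(+0.0)+(8 × 10⁻⁴)(+0.43) = 3.4 × 10⁻⁴ → stable
  115–206 m: −αΔT+βΔS = −(1.1 × 10⁻⁴)(-1.6)+(8 × 10⁻⁴)(+0.32) = 4.3 × 10⁻⁴ → stable
The 73–96 m interval has Δρ < 0: lighter water underlies denser water.

73–96 m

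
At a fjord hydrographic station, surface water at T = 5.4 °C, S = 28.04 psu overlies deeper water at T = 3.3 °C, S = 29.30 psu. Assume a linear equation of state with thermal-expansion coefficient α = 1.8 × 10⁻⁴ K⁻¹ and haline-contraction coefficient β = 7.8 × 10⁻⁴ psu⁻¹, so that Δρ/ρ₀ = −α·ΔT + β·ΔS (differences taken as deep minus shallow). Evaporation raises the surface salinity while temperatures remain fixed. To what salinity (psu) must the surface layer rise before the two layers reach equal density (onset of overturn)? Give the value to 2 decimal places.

Neutral buoyancy requires −α(T_deep − T_surf) + β(S_deep − S_surf′) = 0.
S_surf′ = S_deep − (α/β)·ΔT = 29.30 − (1.8 × 10⁻⁴/7.8 × 10⁻⁴)·(-2.1) = 29.7846 psu.
Increase required: 29.7846 − 28.04 = 1.7446 psu.

29.78 psu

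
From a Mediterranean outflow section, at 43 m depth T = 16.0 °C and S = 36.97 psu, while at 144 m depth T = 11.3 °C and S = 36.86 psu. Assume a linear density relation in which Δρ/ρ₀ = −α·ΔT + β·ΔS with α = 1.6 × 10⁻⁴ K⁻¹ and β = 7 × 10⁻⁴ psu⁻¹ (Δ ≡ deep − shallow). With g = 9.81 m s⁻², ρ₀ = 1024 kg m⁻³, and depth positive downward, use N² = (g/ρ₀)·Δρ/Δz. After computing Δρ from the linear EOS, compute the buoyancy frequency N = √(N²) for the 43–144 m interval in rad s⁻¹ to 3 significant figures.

8.10 × 10⁻³ rad s⁻¹

ΔT = -4.7 K, ΔS = -0.11 psu (deep − shallow).
Δρ/ρ₀ = −αΔT + βΔS = 7.52 × 10⁻⁴ − 7.70 × 10⁻⁵ = 6.75 × 10⁻⁴, so Δρ ≈ 0.6912 kg m⁻³.
N² = (g/ρ₀)·Δρ/Δz = g·(Δρ/ρ₀)/Δz = 9.81 × 6.75 × 10⁻⁴ / 101 = 6.5562 × 10⁻⁵ s⁻².
N = √(6.5562 × 10⁻⁵) = 8.0970 × 10⁻³ rad s⁻¹ ≈ 8.10 × 10⁻³ rad s⁻¹.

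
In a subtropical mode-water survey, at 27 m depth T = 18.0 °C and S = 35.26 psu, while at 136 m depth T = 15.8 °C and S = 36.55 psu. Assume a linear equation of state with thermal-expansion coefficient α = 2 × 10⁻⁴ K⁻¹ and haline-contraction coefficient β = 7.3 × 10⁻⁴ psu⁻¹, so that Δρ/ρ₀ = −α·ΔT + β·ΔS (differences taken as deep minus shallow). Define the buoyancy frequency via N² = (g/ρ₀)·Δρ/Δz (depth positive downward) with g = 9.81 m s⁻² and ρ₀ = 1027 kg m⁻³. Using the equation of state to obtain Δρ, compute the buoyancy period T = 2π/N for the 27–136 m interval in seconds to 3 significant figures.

563 s

ΔT = -2.2 K, ΔS = +1.29 psu (deep − shallow).
Δρ/ρ₀ = −αΔT + βΔS = 4.40 × 10⁻⁴ + 9.417 × 10⁻⁴ = 1.3817 × 10⁻³, so Δρ ≈ 1.419 kg m⁻³.
N² = (g/ρ₀)·Δρ/Δz = g·(Δρ/ρ₀)/Δz = 9.81 × 1.3817 × 10⁻³ / 109 = 1.2435 × 10⁻⁴ s⁻².
N = √(1.2435 × 10⁻⁴) = 0.011151 rad s⁻¹ → T = 2π/N = 563.46 s ≈ 563 s.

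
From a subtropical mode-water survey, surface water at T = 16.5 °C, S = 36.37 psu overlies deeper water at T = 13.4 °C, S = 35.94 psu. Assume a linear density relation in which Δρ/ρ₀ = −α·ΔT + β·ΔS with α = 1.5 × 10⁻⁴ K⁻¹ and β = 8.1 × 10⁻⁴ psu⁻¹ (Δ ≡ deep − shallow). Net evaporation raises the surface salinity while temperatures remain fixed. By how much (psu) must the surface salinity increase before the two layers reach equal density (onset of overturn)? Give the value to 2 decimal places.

Neutral buoyancy requires −α(T_deep − T_surf) + β(S_deep − S_surf′) = 0.
S_surf′ = S_deep − (α/β)·ΔT = 35.94 − (1.5 × 10⁻⁴/8.1 × 10⁻⁴)·(-3.1) = 36.5141 psu.
Increase required: 36.5141 − 36.37 = 0.1441 psu.

0.14 psu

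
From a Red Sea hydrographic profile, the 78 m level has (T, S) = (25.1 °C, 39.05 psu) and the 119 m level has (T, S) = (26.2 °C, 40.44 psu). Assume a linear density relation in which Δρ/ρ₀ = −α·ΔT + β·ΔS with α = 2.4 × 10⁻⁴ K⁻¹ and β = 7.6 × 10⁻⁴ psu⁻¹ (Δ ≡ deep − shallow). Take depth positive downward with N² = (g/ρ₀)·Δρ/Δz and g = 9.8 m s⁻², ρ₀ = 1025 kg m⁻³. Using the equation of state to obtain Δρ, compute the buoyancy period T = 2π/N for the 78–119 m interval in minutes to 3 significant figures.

ΔT = +1.1 K, ΔS = +1.39 psu (deep − shallow).
Δρ/ρ₀ = −αΔT + βΔS = -2.64 × 10⁻⁴ + 1.0564 × 10⁻³ = 7.924 × 10⁻⁴, so Δρ ≈ 0.8122 kg m⁻³.
N² = (g/ρ₀)·Δρ/Δz = g·(Δρ/ρ₀)/Δz = 9.8 × 7.924 × 10⁻⁴ / 41 = 1.8940 × 10⁻⁴ s⁻².
N = √(1.8940 × 10⁻⁴) = 0.013762 rad s⁻¹ → T = 2π/N = 456.56 s = 7.6093 min ≈ 7.61 min.

7.61 min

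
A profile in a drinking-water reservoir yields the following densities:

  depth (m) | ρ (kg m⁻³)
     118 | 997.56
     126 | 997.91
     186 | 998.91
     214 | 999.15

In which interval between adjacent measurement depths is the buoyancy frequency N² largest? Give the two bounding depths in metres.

Compute the density gradient over each adjacent pair:
  118–126 m: Δρ/Δz = 0.35/8 = 0.044 kg m⁻⁴
  126–186 m: Δρ/Δz = 1.00/60 = 0.017 kg m⁻⁴
  186–214 m: Δρ/Δz = 0.24/28 = 8.6 × 10⁻³ kg m⁻⁴
The largest gradient is in the 118–126 m interval — the pycnocline.

118–126 m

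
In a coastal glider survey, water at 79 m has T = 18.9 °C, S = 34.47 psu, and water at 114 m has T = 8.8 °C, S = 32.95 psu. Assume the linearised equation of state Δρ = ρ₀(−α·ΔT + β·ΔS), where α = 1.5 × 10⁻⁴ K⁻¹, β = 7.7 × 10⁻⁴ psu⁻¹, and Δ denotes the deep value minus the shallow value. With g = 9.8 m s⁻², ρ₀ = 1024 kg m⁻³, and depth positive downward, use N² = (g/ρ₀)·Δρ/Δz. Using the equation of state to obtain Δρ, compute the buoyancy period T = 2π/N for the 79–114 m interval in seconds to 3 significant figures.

640 s

ΔT = -10.1 K, ΔS = -1.52 psu (deep − shallow).
Δρ/ρ₀ = −αΔT + βΔS = 1.515 × 10⁻³ − 1.1704 × 10⁻³ = 3.446 × 10⁻⁴, so Δρ ≈ 0.3529 kg m⁻³.
N² = (g/ρ₀)·Δρ/Δz = g·(Δρ/ρ₀)/Δz = 9.8 × 3.446 × 10⁻⁴ / 35 = 9.6488 × 10⁻⁵ s⁻².
N = √(9.6488 × 10⁻⁵) = 9.8228 × 10⁻³ rad s⁻¹ → T = 2π/N = 639.65 s ≈ 640 s.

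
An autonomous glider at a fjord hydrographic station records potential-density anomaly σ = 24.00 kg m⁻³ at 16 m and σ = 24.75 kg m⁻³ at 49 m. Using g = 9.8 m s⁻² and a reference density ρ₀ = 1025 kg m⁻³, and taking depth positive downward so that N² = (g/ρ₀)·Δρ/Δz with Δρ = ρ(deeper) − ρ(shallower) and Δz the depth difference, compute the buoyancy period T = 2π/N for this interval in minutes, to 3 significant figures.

Δρ = 1024.75 − 1024.00 = 0.75 kg m⁻³ over Δz = 49 − 16 = 33 m.
N² = (9.8/1025) × (0.75/33) = 2.1729 × 10⁻⁴ s⁻².
N = √(2.1729 × 10⁻⁴) = 0.014741 rad s⁻¹, so T = 2π/N = 426.24 s = 7.1040 min ≈ 7.10 min.
A positive N² confirms static stability across the interval.

7.10 min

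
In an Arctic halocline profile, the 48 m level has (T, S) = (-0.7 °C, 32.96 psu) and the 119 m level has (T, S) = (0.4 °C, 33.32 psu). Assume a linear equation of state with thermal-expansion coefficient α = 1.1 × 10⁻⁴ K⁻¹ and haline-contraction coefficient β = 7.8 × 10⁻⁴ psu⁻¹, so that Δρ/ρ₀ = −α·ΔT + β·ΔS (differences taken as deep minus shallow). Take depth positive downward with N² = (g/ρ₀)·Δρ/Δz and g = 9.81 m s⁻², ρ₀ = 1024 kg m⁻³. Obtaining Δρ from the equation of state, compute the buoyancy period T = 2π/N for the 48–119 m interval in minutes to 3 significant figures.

ΔT = +1.1 K, ΔS = +0.36 psu (deep − shallow).
Δρ/ρ₀ = −αΔT + βΔS = -1.21 × 10⁻⁴ + 2.808 × 10⁻⁴ = 1.598 × 10⁻⁴, so Δρ ≈ 0.1636 kg m⁻³.
N² = (g/ρ₀)·Δρ/Δz = g·(Δρ/ρ₀)/Δz = 9.81 × 1.598 × 10⁻⁴ / 71 = 2.2079 × 10⁻⁵ s⁻².
N = √(2.2079 × 10⁻⁵) = 4.6988 × 10⁻³ rad s⁻¹ → T = 2π/N = 1.3372 × 10³ s = 22.287 min ≈ 22.3 min.

22.3 min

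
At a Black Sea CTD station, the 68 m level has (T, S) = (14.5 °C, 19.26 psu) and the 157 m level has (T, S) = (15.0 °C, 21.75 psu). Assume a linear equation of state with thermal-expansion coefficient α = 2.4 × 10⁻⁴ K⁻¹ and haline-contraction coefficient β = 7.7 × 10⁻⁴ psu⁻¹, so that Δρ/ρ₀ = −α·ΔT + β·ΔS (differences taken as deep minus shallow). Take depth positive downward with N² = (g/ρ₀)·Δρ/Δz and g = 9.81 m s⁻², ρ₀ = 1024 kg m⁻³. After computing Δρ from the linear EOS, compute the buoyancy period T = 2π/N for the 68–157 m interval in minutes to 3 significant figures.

ΔT = +0.5 K, ΔS = +2.49 psu (deep − shallow).
Δρ/ρ₀ = −αΔT + βΔS = -1.20 × 10⁻⁴ + 1.9173 × 10⁻³ = 1.7973 × 10⁻³, so Δρ ≈ 1.840 kg m⁻³.
N² = (g/ρ₀)·Δρ/Δz = g·(Δρ/ρ₀)/Δz = 9.81 × 1.7973 × 10⁻³ / 89 = 1.9811 × 10⁻⁴ s⁻².
N = √(1.9811 × 10⁻⁴) = 0.014075 rad s⁻¹ → T = 2π/N = 446.41 s = 7.4402 min ≈ 7.44 min.

7.44 min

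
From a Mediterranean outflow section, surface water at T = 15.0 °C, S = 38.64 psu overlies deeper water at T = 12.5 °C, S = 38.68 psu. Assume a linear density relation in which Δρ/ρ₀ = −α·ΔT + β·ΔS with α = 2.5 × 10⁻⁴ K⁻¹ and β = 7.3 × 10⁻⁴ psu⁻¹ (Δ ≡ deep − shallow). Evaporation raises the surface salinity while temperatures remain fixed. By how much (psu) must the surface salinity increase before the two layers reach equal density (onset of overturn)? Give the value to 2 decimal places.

Neutral buoyancy requires −α(T_deep − T_surf) + β(S_deep − S_surf′) = 0.
S_surf′ = S_deep − (α/β)·ΔT = 38.68 − (2.5 × 10⁻⁴/7.3 × 10⁻⁴)·(-2.5) = 39.5362 psu.
Increase required: 39.5362 − 38.64 = 0.8962 psu.

0.90 psu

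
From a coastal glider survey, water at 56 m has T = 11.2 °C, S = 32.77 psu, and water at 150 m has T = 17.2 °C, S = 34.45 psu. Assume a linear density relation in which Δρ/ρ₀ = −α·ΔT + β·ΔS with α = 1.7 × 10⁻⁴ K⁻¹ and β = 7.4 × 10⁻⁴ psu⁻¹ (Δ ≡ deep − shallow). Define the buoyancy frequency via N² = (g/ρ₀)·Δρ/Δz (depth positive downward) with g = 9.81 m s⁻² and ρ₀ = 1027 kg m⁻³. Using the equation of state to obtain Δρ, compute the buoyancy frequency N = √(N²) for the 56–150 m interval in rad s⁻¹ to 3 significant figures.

4.83 × 10⁻³ rad s⁻¹

ΔT = +6.0 K, ΔS = +1.68 psu (deep − shallow).
Δρ/ρ₀ = −αΔT + βΔS = -1.02 × 10⁻³ + 1.2432 × 10⁻³ = 2.232 × 10⁻⁴, so Δρ ≈ 0.2292 kg m⁻³.
N² = (g/ρ₀)·Δρ/Δz = g·(Δρ/ρ₀)/Δz = 9.81 × 2.232 × 10⁻⁴ / 94 = 2.3294 × 10⁻⁵ s⁻².
N = √(2.3294 × 10⁻⁵) = 4.8264 × 10⁻³ rad s⁻¹ ≈ 4.83 × 10⁻³ rad s⁻¹.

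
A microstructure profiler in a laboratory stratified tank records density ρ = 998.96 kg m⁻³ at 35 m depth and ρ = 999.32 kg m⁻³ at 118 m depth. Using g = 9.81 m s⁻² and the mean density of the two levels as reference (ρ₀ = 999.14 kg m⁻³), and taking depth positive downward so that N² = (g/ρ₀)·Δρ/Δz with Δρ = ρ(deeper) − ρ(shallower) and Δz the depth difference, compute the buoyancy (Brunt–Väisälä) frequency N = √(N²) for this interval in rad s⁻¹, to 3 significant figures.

6.53 × 10⁻³ rad s⁻¹

Δρ = 999.32 − 998.96 = 0.36 kg m⁻³ over Δz = 118 − 35 = 83 m.
N² = (9.81/999.14) × (0.36/83) = 4.2586 × 10⁻⁵ s⁻².
N = √(4.2586 × 10⁻⁵) = 6.5258 × 10⁻³ rad s⁻¹ ≈ 6.53 × 10⁻³ rad s⁻¹.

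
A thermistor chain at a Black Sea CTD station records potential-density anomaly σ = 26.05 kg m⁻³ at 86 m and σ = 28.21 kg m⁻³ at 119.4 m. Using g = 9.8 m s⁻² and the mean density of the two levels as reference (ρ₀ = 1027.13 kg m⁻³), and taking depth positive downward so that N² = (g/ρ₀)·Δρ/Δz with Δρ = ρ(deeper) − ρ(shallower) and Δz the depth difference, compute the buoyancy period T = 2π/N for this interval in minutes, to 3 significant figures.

4.22 min

Δρ = 1028.21 − 1026.05 = 2.16 kg m⁻³ over Δz = 119.4 − 86 = 33.4 m.
N² = (9.8/1027.13) × (2.16/33.4) = 6.1703 × 10⁻⁴ s⁻².
N = √(6.1703 × 10⁻⁴) = 0.024840 rad s⁻¹, so T = 2π/N = 252.95 s = 4.2158 min ≈ 4.22 min.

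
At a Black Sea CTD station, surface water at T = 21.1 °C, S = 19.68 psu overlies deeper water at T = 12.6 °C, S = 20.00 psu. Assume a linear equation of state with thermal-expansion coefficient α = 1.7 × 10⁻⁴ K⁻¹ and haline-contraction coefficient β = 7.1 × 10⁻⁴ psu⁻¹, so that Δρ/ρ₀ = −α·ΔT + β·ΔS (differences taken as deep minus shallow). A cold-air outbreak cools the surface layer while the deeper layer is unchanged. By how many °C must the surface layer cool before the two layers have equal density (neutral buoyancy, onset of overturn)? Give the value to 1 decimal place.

Neutral buoyancy requires Δρ = 0, i.e. −α(T_deep − T_surf′) + β(S_deep − S_surf) = 0.
T_surf′ = T_deep − (β/α)·ΔS = 12.6 − (7.1 × 10⁻⁴/1.7 × 10⁻⁴)·(+0.32) = 11.264 °C.
Cooling required: 21.1 − (11.264) = 9.836 °C.

9.8 °C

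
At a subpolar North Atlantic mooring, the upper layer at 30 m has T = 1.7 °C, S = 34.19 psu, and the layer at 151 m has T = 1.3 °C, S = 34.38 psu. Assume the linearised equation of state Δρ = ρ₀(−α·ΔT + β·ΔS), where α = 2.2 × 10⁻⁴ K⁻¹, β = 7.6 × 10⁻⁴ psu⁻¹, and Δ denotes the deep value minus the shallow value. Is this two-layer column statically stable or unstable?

ΔT = 1.3 − 1.7 = -0.4 K and ΔS = 34.38 − 34.19 = +0.19 psu (deep − shallow).
−αΔT = 8.80 × 10⁻⁵; βΔS = 1.444 × 10⁻⁴; sum Δρ/ρ₀ = 2.324 × 10⁻⁴.
Δρ/ρ₀ > 0, so Δρ > 0: deeper water is denser → statically stable.

stable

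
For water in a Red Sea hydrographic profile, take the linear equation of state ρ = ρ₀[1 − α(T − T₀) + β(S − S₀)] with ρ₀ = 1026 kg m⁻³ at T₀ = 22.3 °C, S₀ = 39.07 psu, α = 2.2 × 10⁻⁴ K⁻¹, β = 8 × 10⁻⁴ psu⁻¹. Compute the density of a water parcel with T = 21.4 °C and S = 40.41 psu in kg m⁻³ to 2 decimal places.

1027.30 kg m⁻³

T − T₀ = -0.9 K, S − S₀ = +1.34 psu.
Bracket = 1 − α·(-0.9) + β·(+1.34) = 1 + (1.27 × 10⁻³) = 1.0012700.
ρ = 1026 × 1.0012700 = 1027.30 kg m⁻³.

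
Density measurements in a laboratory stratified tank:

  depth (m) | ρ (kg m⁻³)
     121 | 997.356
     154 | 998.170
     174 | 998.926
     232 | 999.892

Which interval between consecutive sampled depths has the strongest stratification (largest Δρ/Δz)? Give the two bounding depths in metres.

154–174 m

Compute the density gradient over each adjacent pair:
  121–154 m: Δρ/Δz = 0.814/33 = 0.025 kg m⁻⁴
  154–174 m: Δρ/Δz = 0.756/20 = 0.038 kg m⁻⁴
  174–232 m: Δρ/Δz = 0.966/58 = 0.017 kg m⁻⁴
The largest gradient is in the 154–174 m interval — the pycnocline.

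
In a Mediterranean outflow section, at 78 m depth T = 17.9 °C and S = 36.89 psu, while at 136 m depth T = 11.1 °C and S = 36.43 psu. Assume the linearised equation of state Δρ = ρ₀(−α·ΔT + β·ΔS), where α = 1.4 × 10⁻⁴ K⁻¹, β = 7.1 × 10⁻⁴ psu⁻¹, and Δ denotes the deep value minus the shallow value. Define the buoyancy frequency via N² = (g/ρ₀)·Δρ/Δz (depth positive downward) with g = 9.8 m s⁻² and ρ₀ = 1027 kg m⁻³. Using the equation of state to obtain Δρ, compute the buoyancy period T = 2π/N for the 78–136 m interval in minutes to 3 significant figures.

10.2 min

ΔT = -6.8 K, ΔS = -0.46 psu (deep − shallow).
Δρ/ρ₀ = −αΔT + βΔS = 9.52 × 10⁻⁴ − 3.266 × 10⁻⁴ = 6.254 × 10⁻⁴, so Δρ ≈ 0.6423 kg m⁻³.
N² = (g/ρ₀)·Δρ/Δz = g·(Δρ/ρ₀)/Δz = 9.8 × 6.254 × 10⁻⁴ / 58 = 1.0567 × 10⁻⁴ s⁻².
N = √(1.0567 × 10⁻⁴) = 0.010280 rad s⁻¹ → T = 2π/N = 611.20 s = 10.187 min ≈ 10.2 min.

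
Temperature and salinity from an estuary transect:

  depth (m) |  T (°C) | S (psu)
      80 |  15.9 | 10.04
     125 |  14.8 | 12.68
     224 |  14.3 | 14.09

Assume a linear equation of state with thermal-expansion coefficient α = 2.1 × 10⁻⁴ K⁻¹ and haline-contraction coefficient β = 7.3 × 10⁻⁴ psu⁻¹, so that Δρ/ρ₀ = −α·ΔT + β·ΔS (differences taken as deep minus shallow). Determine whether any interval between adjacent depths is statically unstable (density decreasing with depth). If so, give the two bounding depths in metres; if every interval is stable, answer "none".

Evaluate Δρ/ρ₀ = −αΔT + βΔS across each adjacent pair:
  80–125 m: −αΔT+βΔS = −(2.1 × 10⁻⁴)(-1.1)+(7.3 × 10⁻⁴)(+2.64) = 2.2 × 10⁻³ → stable
  125–224 m: −αΔT+βΔS = −(2.1 × 10⁻⁴)(-0.5)+(7.3 × 10⁻⁴)(+1.41) = 1.1 × 10⁻³ → stable
Every interval has Δρ > 0: the column is stably stratified throughout.

none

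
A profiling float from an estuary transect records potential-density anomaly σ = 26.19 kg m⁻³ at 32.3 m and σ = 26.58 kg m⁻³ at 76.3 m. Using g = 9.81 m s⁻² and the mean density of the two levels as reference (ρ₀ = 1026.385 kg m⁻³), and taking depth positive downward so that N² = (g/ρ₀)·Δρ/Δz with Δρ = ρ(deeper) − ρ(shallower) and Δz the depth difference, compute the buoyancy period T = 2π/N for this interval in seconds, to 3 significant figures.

683 s

Δρ = 1026.58 − 1026.19 = 0.39 kg m⁻³ over Δz = 76.3 − 32.3 = 44 m.
N² = (9.81/1026.385) × (0.39/44) = 8.4717 × 10⁻⁵ s⁻².
N = √(8.4717 × 10⁻⁵) = 9.2042 × 10⁻³ rad s⁻¹, so T = 2π/N = 682.64 s ≈ 683 s.
Since Δρ > 0 the layer is stably stratified.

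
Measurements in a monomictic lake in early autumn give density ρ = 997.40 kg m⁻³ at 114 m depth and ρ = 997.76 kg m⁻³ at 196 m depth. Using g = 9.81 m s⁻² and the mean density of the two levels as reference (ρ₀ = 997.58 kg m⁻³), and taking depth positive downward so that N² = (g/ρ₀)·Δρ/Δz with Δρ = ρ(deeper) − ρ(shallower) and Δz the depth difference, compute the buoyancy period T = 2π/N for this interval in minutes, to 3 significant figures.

15.9 min

Δρ = 997.76 − 997.40 = 0.36 kg m⁻³ over Δz = 196 − 114 = 82 m.
N² = (9.81/997.58) × (0.36/82) = 4.3173 × 10⁻⁵ s⁻².
N = √(4.3173 × 10⁻⁵) = 6.5706 × 10⁻³ rad s⁻¹, so T = 2π/N = 956.26 s = 15.938 min ≈ 15.9 min.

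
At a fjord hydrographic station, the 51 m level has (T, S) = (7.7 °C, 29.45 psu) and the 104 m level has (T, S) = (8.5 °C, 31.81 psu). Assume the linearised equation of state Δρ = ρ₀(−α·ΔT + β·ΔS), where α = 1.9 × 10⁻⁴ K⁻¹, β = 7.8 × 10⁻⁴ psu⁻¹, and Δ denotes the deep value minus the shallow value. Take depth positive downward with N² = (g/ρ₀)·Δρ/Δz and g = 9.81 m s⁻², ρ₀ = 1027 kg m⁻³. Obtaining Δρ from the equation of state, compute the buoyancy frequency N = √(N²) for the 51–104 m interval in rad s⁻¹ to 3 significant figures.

0.0177 rad s⁻¹

ΔT = +0.8 K, ΔS = +2.36 psu (deep − shallow).
Δρ/ρ₀ = −αΔT + βΔS = -1.52 × 10⁻⁴ + 1.8408 × 10⁻³ = 1.6888 × 10⁻³, so Δρ ≈ 1.734 kg m⁻³.
N² = (g/ρ₀)·Δρ/Δz = g·(Δρ/ρ₀)/Δz = 9.81 × 1.6888 × 10⁻³ / 53 = 3.1259 × 10⁻⁴ s⁻².
N = √(3.1259 × 10⁻⁴) = 0.017680 rad s⁻¹ ≈ 0.0177 rad s⁻¹.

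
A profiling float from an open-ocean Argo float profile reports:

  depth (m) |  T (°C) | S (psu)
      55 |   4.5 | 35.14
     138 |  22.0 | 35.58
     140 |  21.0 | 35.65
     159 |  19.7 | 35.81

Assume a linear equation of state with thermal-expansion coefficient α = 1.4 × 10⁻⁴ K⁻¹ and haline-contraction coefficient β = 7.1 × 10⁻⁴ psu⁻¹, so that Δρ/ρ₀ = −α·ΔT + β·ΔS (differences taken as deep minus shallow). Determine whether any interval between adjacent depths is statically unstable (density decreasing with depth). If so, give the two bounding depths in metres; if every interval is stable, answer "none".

55–138 m

Evaluate Δρ/ρ₀ = −αΔT + βΔS across each adjacent pair:
  55–138 m: −αΔT+βΔS = −(1.4 × 10⁻⁴)(+17.5)+(7.1 × 10⁻⁴)(+0.44) = -2.1 × 10⁻³ → UNSTABLE
  138–140 m: −αΔT+βΔS = −(1.4 × 10⁻⁴)(-1.0)+(7.1 × 10⁻⁴)(+0.07) = 1.9 × 10⁻⁴ → stable
  140–159 m: −αΔT+βΔS = −(1.4 × 10⁻⁴)(-1.3)+(7.1 × 10⁻⁴)(+0.16) = 3.0 × 10⁻⁴ → stable
The 55–138 m interval has Δρ < 0: lighter water underlies denser water.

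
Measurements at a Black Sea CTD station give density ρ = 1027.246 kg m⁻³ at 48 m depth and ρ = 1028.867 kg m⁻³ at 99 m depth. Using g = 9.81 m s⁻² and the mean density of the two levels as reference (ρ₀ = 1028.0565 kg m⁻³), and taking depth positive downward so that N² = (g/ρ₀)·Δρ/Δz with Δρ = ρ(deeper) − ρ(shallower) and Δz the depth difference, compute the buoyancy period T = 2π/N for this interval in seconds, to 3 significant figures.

Δρ = 1028.867 − 1027.246 = 1.621 kg m⁻³ over Δz = 99 − 48 = 51 m.
N² = (9.81/1028.0565) × (1.621/51) = 3.0329 × 10⁻⁴ s⁻².
N = √(3.0329 × 10⁻⁴) = 0.017415 rad s⁻¹, so T = 2π/N = 360.79 s ≈ 361 s.

361 s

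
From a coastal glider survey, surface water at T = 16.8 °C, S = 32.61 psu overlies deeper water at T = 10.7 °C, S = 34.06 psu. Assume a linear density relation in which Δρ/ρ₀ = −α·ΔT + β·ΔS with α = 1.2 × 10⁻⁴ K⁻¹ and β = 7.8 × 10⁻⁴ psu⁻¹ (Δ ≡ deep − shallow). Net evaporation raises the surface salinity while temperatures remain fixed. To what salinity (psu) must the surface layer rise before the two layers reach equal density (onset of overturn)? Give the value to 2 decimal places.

Neutral buoyancy requires −α(T_deep − T_surf) + β(S_deep − S_surf′) = 0.
S_surf′ = S_deep − (α/β)·ΔT = 34.06 − (1.2 × 10⁻⁴/7.8 × 10⁻⁴)·(-6.1) = 34.9985 psu.
Increase required: 34.9985 − 32.61 = 2.3885 psu.

35.00 psu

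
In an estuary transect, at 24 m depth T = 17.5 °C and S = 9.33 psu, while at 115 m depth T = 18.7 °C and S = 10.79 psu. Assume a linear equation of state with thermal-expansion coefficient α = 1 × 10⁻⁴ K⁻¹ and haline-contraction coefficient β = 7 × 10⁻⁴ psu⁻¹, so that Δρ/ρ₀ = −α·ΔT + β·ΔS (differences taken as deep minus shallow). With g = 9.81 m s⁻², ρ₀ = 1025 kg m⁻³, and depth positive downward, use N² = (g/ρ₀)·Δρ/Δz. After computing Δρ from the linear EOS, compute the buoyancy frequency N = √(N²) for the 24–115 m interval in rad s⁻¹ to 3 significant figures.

ΔT = +1.2 K, ΔS = +1.46 psu (deep − shallow).
Δρ/ρ₀ = −αΔT + βΔS = -1.20 × 10⁻⁴ + 1.022 × 10⁻³ = 9.02 × 10⁻⁴, so Δρ ≈ 0.9245 kg m⁻³.
N² = (g/ρ₀)·Δρ/Δz = g·(Δρ/ρ₀)/Δz = 9.81 × 9.02 × 10⁻⁴ / 91 = 9.7238 × 10⁻⁵ s⁻².
N = √(9.7238 × 10⁻⁵) = 9.8609 × 10⁻³ rad s⁻¹ ≈ 9.86 × 10⁻³ rad s⁻¹.

9.86 × 10⁻³ rad s⁻¹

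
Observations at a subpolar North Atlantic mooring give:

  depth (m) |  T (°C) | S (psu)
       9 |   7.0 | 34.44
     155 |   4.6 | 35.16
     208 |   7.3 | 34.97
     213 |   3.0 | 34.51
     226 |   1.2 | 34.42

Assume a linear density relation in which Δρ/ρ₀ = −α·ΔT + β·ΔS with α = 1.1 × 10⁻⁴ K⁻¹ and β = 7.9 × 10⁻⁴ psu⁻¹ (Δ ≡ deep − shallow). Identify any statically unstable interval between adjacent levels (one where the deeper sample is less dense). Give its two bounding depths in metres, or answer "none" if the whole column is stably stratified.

155–208 m

Evaluate Δρ/ρ₀ = −αΔT + βΔS across each adjacent pair:
  9–155 m: −αΔT+βΔS = −(1.1 × 10⁻⁴)(-2.4)+(7.9 × 10⁻⁴)(+0.72) = 8.3 × 10⁻⁴ → stable
  155–208 m: −αΔT+βΔS = −(1.1 × 10⁻⁴)(+2.7)+(7.9 × 10⁻⁴)(-0.19) = -4.5 × 10⁻⁴ → UNSTABLE
  208–213 m: −αΔT+βΔS = −(1.1 × 10⁻⁴)(-4.3)+(7.9 × 10⁻⁴)(-0.46) = 1.1 × 10⁻⁴ → stable
  213–226 m: −αΔT+βΔS = −(1.1 × 10⁻⁴)(-1.8)+(7.9 × 10⁻⁴)(-0.09) = 1.3 × 10⁻⁴ → stable
The 155–208 m interval has Δρ < 0: lighter water underlies denser water.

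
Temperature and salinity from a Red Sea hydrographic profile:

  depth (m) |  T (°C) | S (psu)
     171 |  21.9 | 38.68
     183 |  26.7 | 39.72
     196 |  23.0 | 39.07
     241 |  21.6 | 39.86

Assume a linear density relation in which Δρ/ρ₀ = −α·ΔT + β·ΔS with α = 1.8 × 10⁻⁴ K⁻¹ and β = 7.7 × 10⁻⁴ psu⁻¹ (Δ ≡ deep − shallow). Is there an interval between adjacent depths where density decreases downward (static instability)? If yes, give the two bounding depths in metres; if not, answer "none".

171–183 m

Evaluate Δρ/ρ₀ = −αΔT + βΔS across each adjacent pair:
  171–183 m: −αΔT+βΔS = −(1.8 × 10⁻⁴)(+4.8)+(7.7 × 10⁻⁴)(+1.04) = -6.3 × 10⁻⁵ → UNSTABLE
  183–196 m: −αΔT+βΔS = −(1.8 × 10⁻⁴)(-3.7)+(7.7 × 10⁻⁴)(-0.65) = 1.7 × 10⁻⁴ → stable
  196–241 m: −αΔT+βΔS = −(1.8 × 10⁻⁴)(-1.4)+(7.7 × 10⁻⁴)(+0.79) = 8.6 × 10⁻⁴ → stable
The 171–183 m interval has Δρ < 0: lighter water underlies denser water.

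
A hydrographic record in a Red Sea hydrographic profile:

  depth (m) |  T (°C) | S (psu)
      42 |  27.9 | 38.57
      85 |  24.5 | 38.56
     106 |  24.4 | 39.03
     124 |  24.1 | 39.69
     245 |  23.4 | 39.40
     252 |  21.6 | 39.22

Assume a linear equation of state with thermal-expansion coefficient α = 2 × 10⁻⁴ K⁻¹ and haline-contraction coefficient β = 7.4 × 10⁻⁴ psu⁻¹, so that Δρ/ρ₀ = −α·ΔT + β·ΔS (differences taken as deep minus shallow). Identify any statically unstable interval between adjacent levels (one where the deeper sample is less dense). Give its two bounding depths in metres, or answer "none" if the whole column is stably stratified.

124–245 m

Evaluate Δρ/ρ₀ = −αΔT + βΔS across each adjacent pair:
  42–85 m: −αΔT+βΔS = −(2 × 10⁻⁴)(-3.4)+(7.4 × 10⁻⁴)(-0.01) = 6.7 × 10⁻⁴ → stable
  85–106 m: −αΔT+βΔS = −(2 × 10⁻⁴)(-0.1)+(7.4 × 10⁻⁴)(+0.47) = 3.7 × 10⁻⁴ → stable
  106–124 m: −αΔT+βΔS = −(2 × 10⁻⁴)(-0.3)+(7.4 × 10⁻⁴)(+0.66) = 5.5 × 10⁻⁴ → stable
  124–245 m: −αΔT+βΔS = −(2 × 10⁻⁴)(-0.7)+(7.4 × 10⁻⁴)(-0.29) = -7.5 × 10⁻⁵ → UNSTABLE
  245–252 m: −αΔT+βΔS = −(2 × 10⁻⁴)(-1.8)+(7.4 × 10⁻⁴)(-0.18) = 2.3 × 10⁻⁴ → stable
The 124–245 m interval has Δρ < 0: lighter water underlies denser water.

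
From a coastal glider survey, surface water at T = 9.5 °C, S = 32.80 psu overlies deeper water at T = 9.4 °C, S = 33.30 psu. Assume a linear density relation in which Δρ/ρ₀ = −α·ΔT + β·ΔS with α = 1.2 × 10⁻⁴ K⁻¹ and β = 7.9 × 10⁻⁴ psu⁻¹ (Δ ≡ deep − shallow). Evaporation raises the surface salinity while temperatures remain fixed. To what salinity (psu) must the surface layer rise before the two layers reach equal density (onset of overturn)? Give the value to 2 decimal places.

Neutral buoyancy requires −α(T_deep − T_surf) + β(S_deep − S_surf′) = 0.
S_surf′ = S_deep − (α/β)·ΔT = 33.30 − (1.2 × 10⁻⁴/7.9 × 10⁻⁴)·(-0.1) = 33.3152 psu.
Increase required: 33.3152 − 32.80 = 0.5152 psu.

33.32 psu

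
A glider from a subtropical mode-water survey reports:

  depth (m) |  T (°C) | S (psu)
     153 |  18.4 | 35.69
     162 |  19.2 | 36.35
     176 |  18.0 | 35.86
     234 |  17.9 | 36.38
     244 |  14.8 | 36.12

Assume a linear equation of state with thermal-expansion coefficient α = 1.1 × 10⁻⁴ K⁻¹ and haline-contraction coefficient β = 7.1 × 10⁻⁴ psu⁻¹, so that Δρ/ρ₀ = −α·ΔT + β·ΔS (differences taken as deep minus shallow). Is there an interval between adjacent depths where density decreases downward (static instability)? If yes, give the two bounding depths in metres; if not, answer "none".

Evaluate Δρ/ρ₀ = −αΔT + βΔS across each adjacent pair:
  153–162 m: −αΔT+βΔS = −(1.1 × 10⁻⁴)(+0.8)+(7.1 × 10⁻⁴)(+0.66) = 3.8 × 10⁻⁴ → stable
  162–176 m: −αΔT+βΔS = −(1.1 × 10⁻⁴)(-1.2)+(7.1 × 10⁻⁴)(-0.49) = -2.2 × 10⁻⁴ → UNSTABLE
  176–234 m: −αΔT+βΔS = −(1.1 × 10⁻⁴)(-0.1)+(7.1 × 10⁻⁴)(+0.52) = 3.8 × 10⁻⁴ → stable
  234–244 m: −αΔT+βΔS = −(1.1 × 10⁻⁴)(-3.1)+(7.1 × 10⁻⁴)(-0.26) = 1.6 × 10⁻⁴ → stable
The 162–176 m interval has Δρ < 0: lighter water underlies denser water.

162–176 m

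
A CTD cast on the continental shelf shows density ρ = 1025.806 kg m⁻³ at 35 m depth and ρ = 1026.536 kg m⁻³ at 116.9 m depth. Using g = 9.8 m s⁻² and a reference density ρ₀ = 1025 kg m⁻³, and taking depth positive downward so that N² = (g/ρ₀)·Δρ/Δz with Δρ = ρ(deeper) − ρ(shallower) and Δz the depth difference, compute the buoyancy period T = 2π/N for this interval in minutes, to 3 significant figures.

11.3 min

Δρ = 1026.536 − 1025.806 = 0.730 kg m⁻³ over Δz = 116.9 − 35 = 81.9 m.
N² = (9.8/1025) × (0.730/81.9) = 8.5220 × 10⁻⁵ s⁻².
N = √(8.5220 × 10⁻⁵) = 9.2315 × 10⁻³ rad s⁻¹, so T = 2π/N = 680.62 s = 11.344 min ≈ 11.3 min.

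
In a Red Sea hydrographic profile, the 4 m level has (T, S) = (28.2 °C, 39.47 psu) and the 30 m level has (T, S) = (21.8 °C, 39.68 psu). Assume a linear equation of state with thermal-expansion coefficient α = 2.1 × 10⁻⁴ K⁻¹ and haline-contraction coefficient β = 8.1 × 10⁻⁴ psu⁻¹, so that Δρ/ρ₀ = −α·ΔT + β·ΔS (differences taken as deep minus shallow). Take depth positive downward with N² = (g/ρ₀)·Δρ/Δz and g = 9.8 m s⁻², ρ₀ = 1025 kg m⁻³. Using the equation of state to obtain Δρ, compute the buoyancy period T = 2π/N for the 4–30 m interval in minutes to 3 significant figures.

ΔT = -6.4 K, ΔS = +0.21 psu (deep − shallow).
Δρ/ρ₀ = −αΔT + βΔS = 1.344 × 10⁻³ + 1.701 × 10⁻⁴ = 1.5141 × 10⁻³, so Δρ ≈ 1.552 kg m⁻³.
N² = (g/ρ₀)·Δρ/Δz = g·(Δρ/ρ₀)/Δz = 9.8 × 1.5141 × 10⁻³ / 26 = 5.7070 × 10⁻⁴ s⁻².
N = √(5.7070 × 10⁻⁴) = 0.023889 rad s⁻¹ → T = 2π/N = 263.02 s = 4.3837 min ≈ 4.38 min.

4.38 min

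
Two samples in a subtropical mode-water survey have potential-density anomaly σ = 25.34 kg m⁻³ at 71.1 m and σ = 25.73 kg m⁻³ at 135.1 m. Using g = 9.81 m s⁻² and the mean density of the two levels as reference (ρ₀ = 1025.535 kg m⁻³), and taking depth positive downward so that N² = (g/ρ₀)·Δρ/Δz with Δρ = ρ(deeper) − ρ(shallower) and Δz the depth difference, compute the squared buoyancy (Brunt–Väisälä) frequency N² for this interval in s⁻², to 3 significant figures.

Δρ = 1025.73 − 1025.34 = 0.39 kg m⁻³ over Δz = 135.1 − 71.1 = 64 m.
N² = (9.81/1025.535) × (0.39/64) = 5.8291 × 10⁻⁵ s⁻² ≈ 5.83 × 10⁻⁵ s⁻².
N² > 0, so the interval is statically stable.

5.83 × 10⁻⁵ s⁻²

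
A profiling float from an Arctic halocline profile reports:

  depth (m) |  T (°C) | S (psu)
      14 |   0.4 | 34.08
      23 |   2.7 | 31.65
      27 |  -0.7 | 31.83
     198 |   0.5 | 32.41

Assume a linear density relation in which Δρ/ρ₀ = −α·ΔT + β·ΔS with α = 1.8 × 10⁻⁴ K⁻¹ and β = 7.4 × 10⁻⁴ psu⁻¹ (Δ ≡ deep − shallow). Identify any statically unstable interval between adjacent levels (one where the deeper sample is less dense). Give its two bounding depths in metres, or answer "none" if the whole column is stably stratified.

Evaluate Δρ/ρ₀ = −αΔT + βΔS across each adjacent pair:
  14–23 m: −αΔT+βΔS = −(1.8 × 10⁻⁴)(+2.3)+(7.4 × 10⁻⁴)(-2.43) = -2.2 × 10⁻³ → UNSTABLE
  23–27 m: −αΔT+βΔS = −(1.8 × 10⁻⁴)(-3.4)+(7.4 × 10⁻⁴)(+0.18) = 7.5 × 10⁻⁴ → stable
  27–198 m: −αΔT+βΔS = −(1.8 × 10⁻⁴)(+1.2)+(7.4 × 10⁻⁴)(+0.58) = 2.1 × 10⁻⁴ → stable
The 14–23 m interval has Δρ < 0: lighter water underlies denser water.

14–23 m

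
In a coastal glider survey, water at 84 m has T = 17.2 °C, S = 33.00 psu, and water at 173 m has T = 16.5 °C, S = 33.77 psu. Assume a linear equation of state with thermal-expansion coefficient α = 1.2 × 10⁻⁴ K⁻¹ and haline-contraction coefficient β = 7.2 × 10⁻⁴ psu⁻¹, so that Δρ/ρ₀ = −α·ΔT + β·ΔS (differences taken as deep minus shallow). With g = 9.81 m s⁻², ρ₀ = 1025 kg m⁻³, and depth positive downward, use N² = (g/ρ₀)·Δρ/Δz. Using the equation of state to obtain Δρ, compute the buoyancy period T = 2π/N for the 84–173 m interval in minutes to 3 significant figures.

12.5 min

ΔT = -0.7 K, ΔS = +0.77 psu (deep − shallow).
Δρ/ρ₀ = −αΔT + βΔS = 8.40 × 10⁻⁵ + 5.544 × 10⁻⁴ = 6.384 × 10⁻⁴, so Δρ ≈ 0.6544 kg m⁻³.
N² = (g/ρ₀)·Δρ/Δz = g·(Δρ/ρ₀)/Δz = 9.81 × 6.384 × 10⁻⁴ / 89 = 7.0367 × 10⁻⁵ s⁻².
N = √(7.0367 × 10⁻⁵) = 8.3885 × 10⁻³ rad s⁻¹ → T = 2π/N = 749.02 s = 12.484 min ≈ 12.5 min.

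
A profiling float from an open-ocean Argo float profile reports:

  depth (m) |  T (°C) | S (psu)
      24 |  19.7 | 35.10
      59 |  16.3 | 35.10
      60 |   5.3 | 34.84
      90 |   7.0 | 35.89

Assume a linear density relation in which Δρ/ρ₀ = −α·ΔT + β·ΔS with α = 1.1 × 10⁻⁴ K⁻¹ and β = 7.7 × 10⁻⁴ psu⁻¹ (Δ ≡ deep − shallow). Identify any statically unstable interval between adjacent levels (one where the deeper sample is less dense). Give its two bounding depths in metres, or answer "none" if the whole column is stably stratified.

none

Evaluate Δρ/ρ₀ = −αΔT + βΔS across each adjacent pair:
  24–59 m: −αΔT+βΔS = −(1.1 × 10⁻⁴)(-3.4)+(7.7 × 10⁻⁴)(+0.00) = 3.7 × 10⁻⁴ → stable
  59–60 m: −αΔT+βΔS = −(1.1 × 10⁻⁴)(-11.0)+(7.7 × 10⁻⁴)(-0.26) = 1.0 × 10⁻³ → stable
  60–90 m: −αΔT+βΔS = −(1.1 × 10⁻⁴)(+1.7)+(7.7 × 10⁻⁴)(+1.05) = 6.2 × 10⁻⁴ → stable
Every interval has Δρ > 0: the column is stably stratified throughout.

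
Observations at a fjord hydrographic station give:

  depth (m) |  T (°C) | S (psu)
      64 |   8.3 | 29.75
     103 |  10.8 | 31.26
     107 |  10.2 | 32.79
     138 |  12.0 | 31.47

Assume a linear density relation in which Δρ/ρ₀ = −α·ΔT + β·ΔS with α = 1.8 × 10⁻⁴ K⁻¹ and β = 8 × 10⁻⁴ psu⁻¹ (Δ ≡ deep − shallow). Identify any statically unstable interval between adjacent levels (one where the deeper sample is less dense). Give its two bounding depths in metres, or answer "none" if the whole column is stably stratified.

Evaluate Δρ/ρ₀ = −αΔT + βΔS across each adjacent pair:
  64–103 m: −αΔT+βΔS = −(1.8 × 10⁻⁴)(+2.5)+(8 × 10⁻⁴)(+1.51) = 7.6 × 10⁻⁴ → stable
  103–107 m: −αΔT+βΔS = −(1.8 × 10⁻⁴)(-0.6)+(8 × 10⁻⁴)(+1.53) = 1.3 × 10⁻³ → stable
  107–138 m: −αΔT+βΔS = −(1.8 × 10⁻⁴)(+1.8)+(8 × 10⁻⁴)(-1.32) = -1.4 × 10⁻³ → UNSTABLE
The 107–138 m interval has Δρ < 0: lighter water underlies denser water.

107–138 m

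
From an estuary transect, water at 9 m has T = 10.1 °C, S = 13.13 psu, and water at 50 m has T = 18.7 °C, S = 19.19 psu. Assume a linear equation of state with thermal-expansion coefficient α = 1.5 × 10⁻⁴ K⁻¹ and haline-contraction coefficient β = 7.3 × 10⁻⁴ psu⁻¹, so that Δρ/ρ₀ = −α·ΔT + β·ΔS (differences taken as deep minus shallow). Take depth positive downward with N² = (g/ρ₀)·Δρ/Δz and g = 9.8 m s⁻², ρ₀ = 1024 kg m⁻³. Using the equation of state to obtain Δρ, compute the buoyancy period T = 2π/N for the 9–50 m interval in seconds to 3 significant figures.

230 s

ΔT = +8.6 K, ΔS = +6.06 psu (deep − shallow).
Δρ/ρ₀ = −αΔT + βΔS = -1.29 × 10⁻³ + 4.4238 × 10⁻³ = 3.1338 × 10⁻³, so Δρ ≈ 3.209 kg m⁻³.
N² = (g/ρ₀)·Δρ/Δz = g·(Δρ/ρ₀)/Δz = 9.8 × 3.1338 × 10⁻³ / 41 = 7.4905 × 10⁻⁴ s⁻².
N = √(7.4905 × 10⁻⁴) = 0.027369 rad s⁻¹ → T = 2π/N = 229.57 s ≈ 230 s.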